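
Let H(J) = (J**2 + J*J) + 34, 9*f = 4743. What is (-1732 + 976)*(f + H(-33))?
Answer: -2070684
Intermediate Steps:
f = 527 (f = (1/9)*4743 = 527)
H(J) = 34 + 2*J**2 (H(J) = (J**2 + J**2) + 34 = 2*J**2 + 34 = 34 + 2*J**2)
(-1732 + 976)*(f + H(-33)) = (-1732 + 976)*(527 + (34 + 2*(-33)**2)) = -756*(527 + (34 + 2*1089)) = -756*(527 + (34 + 2178)) = -756*(527 + 2212) = -756*2739 = -2070684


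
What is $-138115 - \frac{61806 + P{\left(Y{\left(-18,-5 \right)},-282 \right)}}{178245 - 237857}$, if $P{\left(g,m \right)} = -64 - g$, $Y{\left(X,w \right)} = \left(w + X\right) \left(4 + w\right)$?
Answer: $- \frac{1176178523}{8516} \approx -1.3811 \cdot 10^{5}$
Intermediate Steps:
$Y{\left(X,w \right)} = \left(4 + w\right) \left(X + w\right)$ ($Y{\left(X,w \right)} = \left(X + w\right) \left(4 + w\right) = \left(4 + w\right) \left(X + w\right)$)
$-138115 - \frac{61806 + P{\left(Y{\left(-18,-5 \right)},-282 \right)}}{178245 - 237857} = -138115 - \frac{61806 - \left(89 - 72 + 70\right)}{178245 - 237857} = -138115 - \frac{61806 - 87}{-59612} = -138115 - \left(61806 - 87\right) \left(- \frac{1}{59612}\right) = -138115 - 61719 \left(- \frac{1}{59612}\right) = -138115 - - \frac{8817}{8516} = -138115 + \frac{8817}{8516} = - \frac{1176178523}{8516}$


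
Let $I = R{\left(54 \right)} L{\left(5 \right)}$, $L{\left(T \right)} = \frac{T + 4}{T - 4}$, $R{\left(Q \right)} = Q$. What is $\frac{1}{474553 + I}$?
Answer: $\frac{1}{475039} \approx 2.1051 \cdot 10^{-6}$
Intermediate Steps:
$L{\left(T \right)} = \frac{4 + T}{-4 + T}$
$I = 486$ ($I = 54 \frac{4 + 5}{-4 + 5} = 54 \cdot 1^{-1} \cdot 9 = 54 \cdot 1 \cdot 9 = 54 \cdot 9 = 486$)
$\frac{1}{474553 + I} = \frac{1}{474553 + 486} = \frac{1}{475039}$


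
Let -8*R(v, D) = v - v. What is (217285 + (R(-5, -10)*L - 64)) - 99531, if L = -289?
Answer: 117690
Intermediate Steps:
R(v, D) = 0 (R(v, D) = -(v - v)/8 = -⅛*0 = 0)
(217285 + (R(-5, -10)*L - 64)) - 99531 = (217285 + (0*(-289) - 64)) - 99531 = (217285 + (0 - 64)) - 99531 = (217285 - 64) - 99531 = 217221 - 99531 = 117690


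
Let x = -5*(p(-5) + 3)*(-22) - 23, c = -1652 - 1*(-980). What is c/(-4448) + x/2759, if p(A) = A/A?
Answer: 115902/383501 ≈ 0.30222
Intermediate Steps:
p(A) = 1
c = -672 (c = -1652 + 980 = -672)
x = 417 (x = -5*(1 + 3)*(-22) - 23 = -5*4*(-22) - 23 = -20*(-22) - 23 = 440 - 23 = 417)
c/(-4448) + x/2759 = -672/(-4448) + 417/2759 = -672*(-1/4448) + 417*(1/2759) = 21/139 + 417/2759 = 115902/383501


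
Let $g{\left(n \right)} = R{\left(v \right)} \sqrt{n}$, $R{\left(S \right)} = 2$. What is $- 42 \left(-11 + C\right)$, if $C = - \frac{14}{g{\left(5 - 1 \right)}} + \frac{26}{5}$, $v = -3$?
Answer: $\frac{1953}{5} \approx 390.6$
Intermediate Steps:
$g{\left(n \right)} = 2 \sqrt{n}$
$C = \frac{17}{10}$ ($C = - \frac{14}{2 \sqrt{5 - 1}} + \frac{26}{5} = - \frac{14}{2 \sqrt{4}} + 26 \cdot \frac{1}{5} = - \frac{14}{2 \cdot 2} + \frac{26}{5} = - \frac{14}{4} + \frac{26}{5} = \left(-14\right) \frac{1}{4} + \frac{26}{5} = - \frac{7}{2} + \frac{26}{5} = \frac{17}{10} \approx 1.7$)
$- 42 \left(-11 + C\right) = - 42 \left(-11 + \frac{17}{10}\right) = \left(-42\right) \left(- \frac{93}{10}\right) = \frac{1953}{5}$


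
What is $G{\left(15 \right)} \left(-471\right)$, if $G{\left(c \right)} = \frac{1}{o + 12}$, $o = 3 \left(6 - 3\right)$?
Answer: $- \frac{157}{7} \approx -22.429$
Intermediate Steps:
$o = 9$ ($o = 3 \left(6 - 3\right) = 3 \cdot 3 = 9$)
$G{\left(c \right)} = \frac{1}{21}$ ($G{\left(c \right)} = \frac{1}{9 + 12} = \frac{1}{21}$)
$G{\left(15 \right)} \left(-471\right) = \frac{1}{21} \left(-471\right) = - \frac{157}{7}$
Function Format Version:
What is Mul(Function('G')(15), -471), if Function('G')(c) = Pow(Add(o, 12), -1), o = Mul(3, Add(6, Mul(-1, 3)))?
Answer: Rational(-157, 7) ≈ -22.429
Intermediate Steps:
o = 9 (o = Mul(3, Add(6, -3)) = Mul(3, 3) = 9)
Function('G')(c) = Rational(1, 21) (Function('G')(c) = Pow(Add(9, 12), -1) = Pow(21, -1) = Rational(1, 21))
Mul(Function('G')(15), -471) = Mul(Rational(1, 21), -471) = Rational(-157, 7)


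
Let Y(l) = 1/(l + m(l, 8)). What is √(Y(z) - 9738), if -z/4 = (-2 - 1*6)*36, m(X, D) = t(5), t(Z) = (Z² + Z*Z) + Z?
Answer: I*√14186794355/1207 ≈ 98.681*I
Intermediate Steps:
t(Z) = Z + 2*Z² (t(Z) = (Z² + Z²) + Z = 2*Z² + Z = Z + 2*Z²)
m(X, D) = 55 (m(X, D) = 5*(1 + 2*5) = 5*(1 + 10) = 5*11 = 55)
z = 1152 (z = -4*(-2 - 1*6)*36 = -4*(-2 - 6)*36 = -(-32)*36 = -4*(-288) = 1152)
Y(l) = 1/(55 + l) (Y(l) = 1/(l + 55) = 1/(55 + l))
√(Y(z) - 9738) = √(1/(55 + 1152) - 9738) = √(1/1207 - 9738) = √(-11753765/1207) = I*√14186794355/1207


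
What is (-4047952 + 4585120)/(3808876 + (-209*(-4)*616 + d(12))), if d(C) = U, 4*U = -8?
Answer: 268584/2161925 ≈ 0.12423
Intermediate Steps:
U = -2 (U = (1/4)*(-8) = -2)
d(C) = -2
(-4047952 + 4585120)/(3808876 + (-209*(-4)*616 + d(12))) = (-4047952 + 4585120)/(3808876 + (-209*(-4)*616 - 2)) = 537168/(3808876 + (836*616 - 2)) = 537168/(3808876 + (514976 - 2)) = 537168/(3808876 + 514974) = 537168/4323850 = 537168*(1/4323850) = 268584/2161925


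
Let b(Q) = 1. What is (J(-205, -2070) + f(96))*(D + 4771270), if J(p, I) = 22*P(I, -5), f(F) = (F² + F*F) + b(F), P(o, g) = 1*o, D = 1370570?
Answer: -166486856880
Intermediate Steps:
P(o, g) = o
f(F) = 1 + 2*F² (f(F) = (F² + F*F) + 1 = (F² + F²) + 1 = 2*F² + 1 = 1 + 2*F²)
J(p, I) = 22*I
(J(-205, -2070) + f(96))*(D + 4771270) = (22*(-2070) + (1 + 2*96²))*(1370570 + 4771270) = (-45540 + (1 + 2*9216))*6141840 = (-45540 + (1 + 18432))*6141840 = (-45540 + 18433)*6141840 = -27107*6141840 = -166486856880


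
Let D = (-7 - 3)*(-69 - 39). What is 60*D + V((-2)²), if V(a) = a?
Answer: 64804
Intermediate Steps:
D = 1080 (D = -10*(-108) = 1080)
60*D + V((-2)²) = 60*1080 + (-2)² = 64800 + 4 = 64804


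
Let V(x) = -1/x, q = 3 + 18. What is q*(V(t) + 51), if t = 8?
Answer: 8547/8 ≈ 1068.4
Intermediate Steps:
q = 21
q*(V(t) + 51) = 21*(-1/8 + 51) = 21*(-1*⅛ + 51) = 21*(-⅛ + 51) = 21*(407/8) = 8547/8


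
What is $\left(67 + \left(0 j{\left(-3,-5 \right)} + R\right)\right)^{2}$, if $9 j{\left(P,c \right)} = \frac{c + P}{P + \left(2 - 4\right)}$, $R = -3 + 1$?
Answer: $4225$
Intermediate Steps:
$R = -2$
$j{\left(P,c \right)} = \frac{P + c}{9 \left(-2 + P\right)}$ ($j{\left(P,c \right)} = \frac{\left(c + P\right) \frac{1}{P + \left(2 - 4\right)}}{9} = \frac{\left(P + c\right) \frac{1}{P + \left(2 - 4\right)}}{9} = \frac{\left(P + c\right) \frac{1}{P - 2}}{9} = \frac{\left(P + c\right) \frac{1}{-2 + P}}{9} = \frac{\frac{1}{-2 + P} \left(P + c\right)}{9} = \frac{P + c}{9 \left(-2 + P\right)}$)
$\left(67 + \left(0 j{\left(-3,-5 \right)} + R\right)\right)^{2} = \left(67 - \left(2 + 0 \frac{-3 - 5}{9 \left(-2 - 3\right)}\right)\right)^{2} = \left(67 - \left(2 + 0 \cdot \frac{1}{9} \frac{1}{-5} \left(-8\right)\right)\right)^{2} = \left(67 - \left(2 + 0 \cdot \frac{1}{9} \left(- \frac{1}{5}\right) \left(-8\right)\right)\right)^{2} = \left(67 + \left(0 \cdot \frac{8}{45} - 2\right)\right)^{2} = \left(67 + \left(0 - 2\right)\right)^{2} = \left(67 - 2\right)^{2} = 65^{2} = 4225$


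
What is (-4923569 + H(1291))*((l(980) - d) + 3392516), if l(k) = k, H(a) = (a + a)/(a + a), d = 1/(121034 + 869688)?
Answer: -8276545242394154024/495361 ≈ -1.6708e+13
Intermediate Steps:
d = 1/990722 ≈ 1.0094e-6
H(a) = 1 (H(a) = (2*a)/((2*a)) = (2*a)*(1/(2*a)) = 1)
(-4923569 + H(1291))*((l(980) - d) + 3392516) = (-4923569 + 1)*((980 - 1*1/990722) + 3392516) = -4923568*((980 - 1/990722) + 3392516) = -4923568*(970907559/990722 + 3392516) = -4923568*3362011144111/990722 = -8276545242394154024/495361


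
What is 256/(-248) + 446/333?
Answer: 3170/10323 ≈ 0.30708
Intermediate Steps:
256/(-248) + 446/333 = 256*(-1/248) + 446*(1/333) = -32/31 + 446/333 = 3170/10323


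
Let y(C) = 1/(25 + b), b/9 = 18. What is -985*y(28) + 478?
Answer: 88401/187 ≈ 472.73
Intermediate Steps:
b = 162 (b = 9*18 = 162)
y(C) = 1/187 (y(C) = 1/(25 + 162) = 1/187)
-985*y(28) + 478 = -985*1/187 + 478 = -985/187 + 478 = 88401/187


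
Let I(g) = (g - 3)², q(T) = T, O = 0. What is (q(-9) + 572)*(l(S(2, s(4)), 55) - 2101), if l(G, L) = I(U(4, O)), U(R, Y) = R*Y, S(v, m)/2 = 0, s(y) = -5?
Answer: -1177796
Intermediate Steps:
S(v, m) = 0 (S(v, m) = 2*0 = 0)
I(g) = (-3 + g)²
l(G, L) = 9 (l(G, L) = (-3 + 4*0)² = (-3 + 0)² = (-3)² = 9)
(q(-9) + 572)*(l(S(2, s(4)), 55) - 2101) = (-9 + 572)*(9 - 2101) = 563*(-2092) = -1177796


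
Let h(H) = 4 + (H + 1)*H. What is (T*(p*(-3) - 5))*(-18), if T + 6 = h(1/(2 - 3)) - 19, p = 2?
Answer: -4158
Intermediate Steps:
h(H) = 4 + H*(1 + H) (h(H) = 4 + (1 + H)*H = 4 + H*(1 + H))
T = -21 (T = -6 + ((4 + 1/(2 - 3) + (1/(2 - 3))²) - 19) = -6 + ((4 + 1/(-1) + (1/(-1))²) - 19) = -6 + ((4 - 1 + (-1)²) - 19) = -6 + ((4 - 1 + 1) - 19) = -6 + (4 - 19) = -6 - 15 = -21)
(T*(p*(-3) - 5))*(-18) = -21*(2*(-3) - 5)*(-18) = -21*(-6 - 5)*(-18) = -21*(-11)*(-18) = 231*(-18) = -4158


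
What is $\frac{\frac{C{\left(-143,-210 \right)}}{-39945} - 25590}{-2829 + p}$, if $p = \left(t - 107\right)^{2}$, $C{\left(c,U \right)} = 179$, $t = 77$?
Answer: $\frac{1022192729}{77053905} \approx 13.266$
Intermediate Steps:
$p = 900$ ($p = \left(77 - 107\right)^{2} = \left(-30\right)^{2} = 900$)
$\frac{\frac{C{\left(-143,-210 \right)}}{-39945} - 25590}{-2829 + p} = \frac{\frac{179}{-39945} - 25590}{-2829 + 900} = \frac{179 \left(- \frac{1}{39945}\right) - 25590}{-1929} = \left(- \frac{179}{39945} - 25590\right) \left(- \frac{1}{1929}\right) = \left(- \frac{1022192729}{39945}\right) \left(- \frac{1}{1929}\right) = \frac{1022192729}{77053905}$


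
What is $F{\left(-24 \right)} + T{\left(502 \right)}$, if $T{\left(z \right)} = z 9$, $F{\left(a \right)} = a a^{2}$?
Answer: $-9306$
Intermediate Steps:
$F{\left(a \right)} = a^{3}$
$T{\left(z \right)} = 9 z$
$F{\left(-24 \right)} + T{\left(502 \right)} = \left(-24\right)^{3} + 9 \cdot 502 = -13824 + 4518 = -9306$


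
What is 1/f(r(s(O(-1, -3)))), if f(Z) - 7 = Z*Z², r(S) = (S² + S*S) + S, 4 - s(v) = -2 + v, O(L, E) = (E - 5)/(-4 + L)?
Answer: 15625/1252835927 ≈ 1.2472e-5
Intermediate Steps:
O(L, E) = (-5 + E)/(-4 + L)
s(v) = 6 - v (s(v) = 4 - (-2 + v) = 4 + (2 - v) = 6 - v)
r(S) = S + 2*S² (r(S) = (S² + S²) + S = 2*S² + S = S + 2*S²)
f(Z) = 7 + Z³ (f(Z) = 7 + Z*Z² = 7 + Z³)
1/f(r(s(O(-1, -3)))) = 1/(7 + ((6 - (-5 - 3)/(-4 - 1))*(1 + 2*(6 - (-5 - 3)/(-4 - 1))))³) = 1/(7 + ((6 - (-8)/(-5))*(1 + 2*(6 - (-8)/(-5))))³) = 1/(7 + ((6 - (-1)*(-8)/5)*(1 + 2*(6 - (-1)*(-8)/5)))³) = 1/(7 + ((6 - 1*8/5)*(1 + 2*(6 - 1*8/5)))³) = 1/(7 + ((6 - 8/5)*(1 + 2*(6 - 8/5)))³) = 1/(7 + (22*(1 + 2*(22/5))/5)³) = 1/(7 + (22*(1 + 44/5)/5)³) = 1/(7 + ((22/5)*(49/5))³) = 1/(7 + (1078/25)³) = 1/(7 + 1252726552/15625) = 1/(1252835927/15625) = 15625/1252835927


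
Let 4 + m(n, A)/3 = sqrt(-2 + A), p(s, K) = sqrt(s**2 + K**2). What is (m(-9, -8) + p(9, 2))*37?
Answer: -444 + 37*sqrt(85) + 111*I*sqrt(10) ≈ -102.88 + 351.01*I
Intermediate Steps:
p(s, K) = sqrt(K**2 + s**2)
m(n, A) = -12 + 3*sqrt(-2 + A)
(m(-9, -8) + p(9, 2))*37 = ((-12 + 3*sqrt(-2 - 8)) + sqrt(2**2 + 9**2))*37 = ((-12 + 3*sqrt(-10)) + sqrt(4 + 81))*37 = ((-12 + 3*(I*sqrt(10))) + sqrt(85))*37 = ((-12 + 3*I*sqrt(10)) + sqrt(85))*37 = (-12 + sqrt(85) + 3*I*sqrt(10))*37 = -444 + 37*sqrt(85) + 111*I*sqrt(10)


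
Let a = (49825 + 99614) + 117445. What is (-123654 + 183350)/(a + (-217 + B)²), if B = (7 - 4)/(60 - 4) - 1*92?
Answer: 187206656/1136272825 ≈ 0.16476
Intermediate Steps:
a = 266884 (a = 149439 + 117445 = 266884)
B = -5149/56 (B = 3/56 - 92 = -5149/56 ≈ -91.946)
(-123654 + 183350)/(a + (-217 + B)²) = (-123654 + 183350)/(266884 + (-217 - 5149/56)²) = 59696/(266884 + (-17301/56)²) = 59696/(266884 + 299324601/3136) = 59696/(1136272825/3136) = 59696*(3136/1136272825) = 187206656/1136272825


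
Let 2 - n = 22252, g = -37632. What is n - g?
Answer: 15382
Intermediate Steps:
n = -22250 (n = 2 - 1*22252 = 2 - 22252 = -22250)
n - g = -22250 - 1*(-37632) = -22250 + 37632 = 15382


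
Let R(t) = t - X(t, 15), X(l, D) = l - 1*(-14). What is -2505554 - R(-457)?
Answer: -2505540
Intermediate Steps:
X(l, D) = 14 + l (X(l, D) = l + 14 = 14 + l)
R(t) = -14 (R(t) = t - (14 + t) = t + (-14 - t) = -14)
-2505554 - R(-457) = -2505554 - 1*(-14) = -2505554 + 14 = -2505540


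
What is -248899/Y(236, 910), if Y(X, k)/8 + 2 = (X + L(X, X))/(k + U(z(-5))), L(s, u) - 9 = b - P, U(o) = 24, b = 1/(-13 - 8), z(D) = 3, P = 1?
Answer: 2440952493/136420 ≈ 17893.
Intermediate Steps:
b = -1/21 (b = 1/(-21) = -1/21 ≈ -0.047619)
L(s, u) = 167/21 (L(s, u) = 9 + (-1/21 - 1*1) = 9 + (-1/21 - 1) = 9 - 22/21 = 167/21)
Y(X, k) = -16 + 8*(167/21 + X)/(24 + k) (Y(X, k) = -16 + 8*((X + 167/21)/(k + 24)) = -16 + 8*((167/21 + X)/(24 + k)) = -16 + 8*(167/21 + X)/(24 + k))
-248899/Y(236, 910) = -248899*21*(24 + 910)/(8*(-841 - 42*910 + 21*236)) = -248899*9807/(4*(-841 - 38220 + 4956)) = -248899/((8/21)*(1/934)*(-34105)) = -248899/(-136420/9807) = -248899*(-9807/136420) = 2440952493/136420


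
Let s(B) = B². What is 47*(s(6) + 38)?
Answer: 3478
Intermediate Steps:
47*(s(6) + 38) = 47*(6² + 38) = 47*(36 + 38) = 47*74 = 3478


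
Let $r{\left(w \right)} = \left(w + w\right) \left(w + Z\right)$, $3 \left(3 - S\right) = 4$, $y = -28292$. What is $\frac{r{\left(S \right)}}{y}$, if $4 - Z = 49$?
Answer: $\frac{325}{63657} \approx 0.0051055$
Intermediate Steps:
$S = \frac{5}{3}$ ($S = 3 - \frac{4}{3} = \frac{5}{3} \approx 1.6667$)
$Z = -45$ ($Z = 4 - 49 = -45$)
$r{\left(w \right)} = 2 w \left(-45 + w\right)$ ($r{\left(w \right)} = \left(w + w\right) \left(w - 45\right) = 2 w \left(-45 + w\right)$)
$\frac{r{\left(S \right)}}{y} = \frac{2 \cdot \frac{5}{3} \left(-45 + \frac{5}{3}\right)}{-28292} = 2 \cdot \frac{5}{3} \left(- \frac{130}{3}\right) \left(- \frac{1}{28292}\right) = \left(- \frac{1300}{9}\right) \left(- \frac{1}{28292}\right) = \frac{325}{63657}$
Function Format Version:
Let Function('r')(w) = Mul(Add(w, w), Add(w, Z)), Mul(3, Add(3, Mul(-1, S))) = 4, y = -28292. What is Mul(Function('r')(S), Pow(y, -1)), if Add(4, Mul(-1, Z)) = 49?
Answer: Rational(325, 63657) ≈ 0.0051055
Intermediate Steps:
S = Rational(5, 3) (S = Add(3, Mul(Rational(-1, 3), 4)) = Add(3, Rational(-4, 3)) = Rational(5, 3) ≈ 1.6667)
Z = -45 (Z = Add(4, Mul(-1, 49)) = Add(4, -49) = -45)
Function('r')(w) = Mul(2, w, Add(-45, w)) (Function('r')(w) = Mul(Add(w, w), Add(w, -45)) = Mul(Mul(2, w), Add(-45, w)) = Mul(2, w, Add(-45, w)))
Mul(Function('r')(S), Pow(y, -1)) = Mul(Mul(2, Rational(5, 3), Add(-45, Rational(5, 3))), Pow(-28292, -1)) = Mul(Mul(2, Rational(5, 3), Rational(-130, 3)), Rational(-1, 28292)) = Mul(Rational(-1300, 9), Rational(-1, 28292)) = Rational(325, 63657)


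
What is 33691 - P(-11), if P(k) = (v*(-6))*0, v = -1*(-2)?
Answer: 33691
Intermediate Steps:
v = 2
P(k) = 0 (P(k) = (2*(-6))*0 = -12*0 = 0)
33691 - P(-11) = 33691 - 1*0 = 33691 + 0 = 33691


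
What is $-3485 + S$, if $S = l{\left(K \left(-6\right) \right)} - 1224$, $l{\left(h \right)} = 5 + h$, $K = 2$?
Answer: $-4716$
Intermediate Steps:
$S = -1231$ ($S = \left(5 + 2 \left(-6\right)\right) - 1224 = \left(5 - 12\right) - 1224 = -7 - 1224 = -1231$)
$-3485 + S = -3485 - 1231 = -4716$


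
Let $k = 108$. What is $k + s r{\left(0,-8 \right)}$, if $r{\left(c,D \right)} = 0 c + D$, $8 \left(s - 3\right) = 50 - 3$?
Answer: $37$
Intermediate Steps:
$s = \frac{71}{8}$ ($s = 3 + \frac{50 - 3}{8} = 3 + \frac{1}{8} \cdot 47 = 3 + \frac{47}{8} = \frac{71}{8} \approx 8.875$)
$r{\left(c,D \right)} = D$ ($r{\left(c,D \right)} = 0 + D = D$)
$k + s r{\left(0,-8 \right)} = 108 + \frac{71}{8} \left(-8\right) = 108 - 71 = 37$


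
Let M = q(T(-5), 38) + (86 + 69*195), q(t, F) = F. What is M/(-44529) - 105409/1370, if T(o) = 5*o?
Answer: -4712360591/61004730 ≈ -77.246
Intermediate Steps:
M = 13579 (M = 38 + (86 + 69*195) = 38 + (86 + 13455) = 38 + 13541 = 13579)
M/(-44529) - 105409/1370 = 13579/(-44529) - 105409/1370 = 13579*(-1/44529) - 105409*1/1370 = -13579/44529 - 105409/1370 = -4712360591/61004730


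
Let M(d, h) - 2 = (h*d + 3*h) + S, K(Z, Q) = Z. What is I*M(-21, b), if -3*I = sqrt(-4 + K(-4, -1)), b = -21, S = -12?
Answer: -736*I*sqrt(2)/3 ≈ -346.95*I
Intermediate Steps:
M(d, h) = -10 + 3*h + d*h (M(d, h) = 2 + ((h*d + 3*h) - 12) = 2 + ((d*h + 3*h) - 12) = 2 + ((3*h + d*h) - 12) = 2 + (-12 + 3*h + d*h) = -10 + 3*h + d*h)
I = -2*I*sqrt(2)/3 (I = -sqrt(-4 - 4)/3 = -2*I*sqrt(2)/3 ≈ -0.94281*I)
I*M(-21, b) = (-2*I*sqrt(2)/3)*(-10 + 3*(-21) - 21*(-21)) = (-2*I*sqrt(2)/3)*(-10 - 63 + 441) = -2*I*sqrt(2)/3*368 = -736*I*sqrt(2)/3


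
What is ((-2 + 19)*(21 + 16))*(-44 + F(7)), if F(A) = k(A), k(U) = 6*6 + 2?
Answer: -3774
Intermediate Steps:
k(U) = 38 (k(U) = 36 + 2 = 38)
F(A) = 38
((-2 + 19)*(21 + 16))*(-44 + F(7)) = ((-2 + 19)*(21 + 16))*(-44 + 38) = (17*37)*(-6) = 629*(-6) = -3774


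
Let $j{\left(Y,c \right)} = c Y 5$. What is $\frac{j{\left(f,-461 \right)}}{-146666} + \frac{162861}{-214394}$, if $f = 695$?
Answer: $\frac{79891914181}{7861077601} \approx 10.163$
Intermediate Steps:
$j{\left(Y,c \right)} = 5 Y c$ ($j{\left(Y,c \right)} = Y c 5 = 5 Y c$)
$\frac{j{\left(f,-461 \right)}}{-146666} + \frac{162861}{-214394} = \frac{5 \cdot 695 \left(-461\right)}{-146666} + \frac{162861}{-214394} = \left(-1601975\right) \left(- \frac{1}{146666}\right) + 162861 \left(- \frac{1}{214394}\right) = \frac{1601975}{146666} - \frac{162861}{214394} = \frac{79891914181}{7861077601}$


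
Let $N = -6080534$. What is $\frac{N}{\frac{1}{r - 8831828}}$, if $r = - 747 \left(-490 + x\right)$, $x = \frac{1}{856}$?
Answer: $\frac{22031975333663945}{428} \approx 5.1477 \cdot 10^{13}$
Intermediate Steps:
$x = \frac{1}{856} \approx 0.0011682$
$r = \frac{313320933}{856}$ ($r = - 747 \left(-490 + \frac{1}{856}\right) = \left(-747\right) \left(- \frac{419439}{856}\right) = \frac{313320933}{856} \approx 3.6603 \cdot 10^{5}$)
$\frac{N}{\frac{1}{r - 8831828}} = - \frac{6080534}{\frac{1}{\frac{313320933}{856} - 8831828}} = - \frac{6080534}{\frac{1}{- \frac{7246723835}{856}}} = - \frac{6080534}{- \frac{856}{7246723835}} = \left(-6080534\right) \left(- \frac{7246723835}{856}\right) = \frac{22031975333663945}{428}$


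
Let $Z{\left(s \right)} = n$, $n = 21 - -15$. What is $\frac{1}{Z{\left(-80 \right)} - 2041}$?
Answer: $- \frac{1}{2005} \approx -0.00049875$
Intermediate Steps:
$n = 36$ ($n = 21 + 15 = 36$)
$Z{\left(s \right)} = 36$
$\frac{1}{Z{\left(-80 \right)} - 2041} = \frac{1}{36 - 2041} = \frac{1}{-2005} = - \frac{1}{2005}$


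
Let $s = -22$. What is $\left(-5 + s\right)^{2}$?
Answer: $729$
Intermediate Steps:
$\left(-5 + s\right)^{2} = \left(-5 - 22\right)^{2} = \left(-27\right)^{2} = 729$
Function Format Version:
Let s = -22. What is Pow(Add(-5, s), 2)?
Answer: 729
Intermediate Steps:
Pow(Add(-5, s), 2) = Pow(Add(-5, -22), 2) = Pow(-27, 2) = 729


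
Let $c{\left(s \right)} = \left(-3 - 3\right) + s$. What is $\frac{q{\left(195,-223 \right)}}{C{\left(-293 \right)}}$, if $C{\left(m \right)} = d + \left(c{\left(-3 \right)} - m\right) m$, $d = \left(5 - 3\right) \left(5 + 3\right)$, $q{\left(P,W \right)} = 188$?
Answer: $- \frac{47}{20799} \approx -0.0022597$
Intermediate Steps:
$c{\left(s \right)} = -6 + s$
$d = 16$ ($d = 2 \cdot 8 = 16$)
$C{\left(m \right)} = 16 + m \left(-9 - m\right)$ ($C{\left(m \right)} = 16 + \left(\left(-6 - 3\right) - m\right) m = 16 + \left(-9 - m\right) m = 16 + m \left(-9 - m\right)$)
$\frac{q{\left(195,-223 \right)}}{C{\left(-293 \right)}} = \frac{188}{16 - \left(-293\right)^{2} - -2637} = \frac{188}{16 - 85849 + 2637} = \frac{188}{-83196} = 188 \left(- \frac{1}{83196}\right) = - \frac{47}{20799}$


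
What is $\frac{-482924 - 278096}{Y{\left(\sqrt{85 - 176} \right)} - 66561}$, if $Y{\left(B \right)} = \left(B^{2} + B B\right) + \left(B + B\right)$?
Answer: $\frac{761020 i}{2 \sqrt{91} + 66743 i} \approx 11.402 + 0.0032594 i$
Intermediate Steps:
$Y{\left(B \right)} = 2 B + 2 B^{2}$ ($Y{\left(B \right)} = \left(B^{2} + B^{2}\right) + 2 B = 2 B^{2} + 2 B = 2 B + 2 B^{2}$)
$\frac{-482924 - 278096}{Y{\left(\sqrt{85 - 176} \right)} - 66561} = \frac{-482924 - 278096}{2 \sqrt{85 - 176} \left(1 + \sqrt{85 - 176}\right) - 66561} = - \frac{761020}{2 \sqrt{-91} \left(1 + \sqrt{-91}\right) - 66561} = - \frac{761020}{2 i \sqrt{91} \left(1 + i \sqrt{91}\right) - 66561} = - \frac{761020}{-66561 + 2 i \sqrt{91} \left(1 + i \sqrt{91}\right)}$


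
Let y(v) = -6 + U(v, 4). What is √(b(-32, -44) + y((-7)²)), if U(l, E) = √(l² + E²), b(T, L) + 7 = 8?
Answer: √(-5 + √2417) ≈ 6.6455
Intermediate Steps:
b(T, L) = 1 (b(T, L) = -7 + 8 = 1)
U(l, E) = √(E² + l²)
y(v) = -6 + √(16 + v²) (y(v) = -6 + √(4² + v²) = -6 + √(16 + v²))
√(b(-32, -44) + y((-7)²)) = √(1 + (-6 + √(16 + ((-7)²)²))) = √(1 + (-6 + √(16 + 49²))) = √(1 + (-6 + √(16 + 2401))) = √(1 + (-6 + √2417)) = √(-5 + √2417)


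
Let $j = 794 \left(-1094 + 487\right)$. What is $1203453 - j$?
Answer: $1685411$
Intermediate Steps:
$j = -481958$ ($j = 794 \left(-607\right) = -481958$)
$1203453 - j = 1203453 - -481958 = 1203453 + 481958 = 1685411$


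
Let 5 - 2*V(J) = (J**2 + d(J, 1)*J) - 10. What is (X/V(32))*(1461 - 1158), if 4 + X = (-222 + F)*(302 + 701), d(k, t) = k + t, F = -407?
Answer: 382319946/2065 ≈ 1.8514e+5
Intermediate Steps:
X = -630891 (X = -4 + (-222 - 407)*(302 + 701) = -4 - 629*1003 = -4 - 630887 = -630891)
V(J) = 15/2 - J**2/2 - J*(1 + J)/2 (V(J) = 5/2 - ((J**2 + (J + 1)*J) - 10)/2 = 5/2 - ((J**2 + (1 + J)*J) - 10)/2 = 5/2 - ((J**2 + J*(1 + J)) - 10)/2 = 5/2 - (-10 + J**2 + J*(1 + J))/2 = 5/2 + (5 - J**2/2 - J*(1 + J)/2) = 15/2 - J**2/2 - J*(1 + J)/2)
(X/V(32))*(1461 - 1158) = (-630891/(15/2 - 1*32**2 - 1/2*32))*(1461 - 1158) = -630891/(15/2 - 1*1024 - 16)*303 = -630891/(15/2 - 1024 - 16)*303 = -630891/(-2065/2)*303 = -630891*(-2/2065)*303 = (1261782/2065)*303 = 382319946/2065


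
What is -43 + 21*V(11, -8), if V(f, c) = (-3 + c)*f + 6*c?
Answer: -3592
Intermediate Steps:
V(f, c) = 6*c + f*(-3 + c) (V(f, c) = f*(-3 + c) + 6*c = 6*c + f*(-3 + c))
-43 + 21*V(11, -8) = -43 + 21*(-3*11 + 6*(-8) - 8*11) = -43 + 21*(-33 - 48 - 88) = -43 + 21*(-169) = -43 - 3549 = -3592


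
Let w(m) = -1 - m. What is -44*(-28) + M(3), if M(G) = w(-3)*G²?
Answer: 1250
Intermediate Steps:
M(G) = 2*G² (M(G) = (-1 - 1*(-3))*G² = (-1 + 3)*G² = 2*G²)
-44*(-28) + M(3) = -44*(-28) + 2*3² = 1232 + 2*9 = 1232 + 18 = 1250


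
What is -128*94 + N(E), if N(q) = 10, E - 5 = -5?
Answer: -12022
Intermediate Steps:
E = 0 (E = 5 - 5 = 0)
-128*94 + N(E) = -128*94 + 10 = -12032 + 10 = -12022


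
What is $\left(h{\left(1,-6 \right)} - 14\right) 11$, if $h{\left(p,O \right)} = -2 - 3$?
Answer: $-209$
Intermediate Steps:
$h{\left(p,O \right)} = -5$
$\left(h{\left(1,-6 \right)} - 14\right) 11 = \left(-5 - 14\right) 11 = \left(-19\right) 11 = -209$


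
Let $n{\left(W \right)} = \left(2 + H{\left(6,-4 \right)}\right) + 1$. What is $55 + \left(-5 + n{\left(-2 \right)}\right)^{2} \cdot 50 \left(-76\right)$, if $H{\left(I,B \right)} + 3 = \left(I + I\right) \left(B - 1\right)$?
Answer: $-16054945$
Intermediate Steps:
$H{\left(I,B \right)} = -3 + 2 I \left(-1 + B\right)$ ($H{\left(I,B \right)} = -3 + \left(I + I\right) \left(B - 1\right) = -3 + 2 I \left(-1 + B\right)$)
$n{\left(W \right)} = -60$ ($n{\left(W \right)} = \left(2 - \left(15 + 48\right)\right) + 1 = \left(2 - 63\right) + 1 = -61 + 1 = -60$)
$55 + \left(-5 + n{\left(-2 \right)}\right)^{2} \cdot 50 \left(-76\right) = 55 + \left(-5 - 60\right)^{2} \cdot 50 \left(-76\right) = 55 + \left(-65\right)^{2} \cdot 50 \left(-76\right) = 55 + 4225 \cdot 50 \left(-76\right) = 55 + 211250 \left(-76\right) = 55 - 16055000 = -16054945$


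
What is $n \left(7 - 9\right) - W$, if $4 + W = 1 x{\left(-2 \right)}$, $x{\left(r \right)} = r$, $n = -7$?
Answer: $20$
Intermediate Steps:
$W = -6$ ($W = -4 + 1 \left(-2\right) = -4 - 2 = -6$)
$n \left(7 - 9\right) - W = - 7 \left(7 - 9\right) - -6 = \left(-7\right) \left(-2\right) + 6 = 14 + 6 = 20$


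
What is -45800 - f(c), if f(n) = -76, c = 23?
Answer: -45724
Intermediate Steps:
-45800 - f(c) = -45800 - 1*(-76) = -45800 + 76 = -45724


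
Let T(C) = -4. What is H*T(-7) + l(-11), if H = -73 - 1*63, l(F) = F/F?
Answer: 545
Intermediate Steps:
l(F) = 1
H = -136 (H = -73 - 63 = -136)
H*T(-7) + l(-11) = -136*(-4) + 1 = 544 + 1 = 545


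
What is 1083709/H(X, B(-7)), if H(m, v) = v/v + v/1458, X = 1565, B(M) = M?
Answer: 1580047722/1451 ≈ 1.0889e+6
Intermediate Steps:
H(m, v) = 1 + v/1458 (H(m, v) = 1 + v*(1/1458) = 1 + v/1458)
1083709/H(X, B(-7)) = 1083709/(1 + (1/1458)*(-7)) = 1083709/(1 - 7/1458) = 1083709/(1451/1458) = 1083709*(1458/1451) = 1580047722/1451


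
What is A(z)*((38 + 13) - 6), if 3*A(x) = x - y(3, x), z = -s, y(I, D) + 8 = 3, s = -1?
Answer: 90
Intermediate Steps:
y(I, D) = -5 (y(I, D) = -8 + 3 = -5)
z = 1 (z = -1*(-1) = 1)
A(x) = 5/3 + x/3 (A(x) = (x - 1*(-5))/3 = (x + 5)/3 = (5 + x)/3 = 5/3 + x/3)
A(z)*((38 + 13) - 6) = (5/3 + (⅓)*1)*((38 + 13) - 6) = (5/3 + ⅓)*(51 - 6) = 2*45 = 90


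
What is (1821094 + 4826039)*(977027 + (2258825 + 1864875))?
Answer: 33905210765691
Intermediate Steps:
(1821094 + 4826039)*(977027 + (2258825 + 1864875)) = 6647133*(977027 + 4123700) = 6647133*5100727 = 33905210765691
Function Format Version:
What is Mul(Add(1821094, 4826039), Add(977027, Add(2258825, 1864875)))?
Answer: 33905210765691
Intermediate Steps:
Mul(Add(1821094, 4826039), Add(977027, Add(2258825, 1864875))) = Mul(6647133, Add(977027, 4123700)) = Mul(6647133, 5100727) = 33905210765691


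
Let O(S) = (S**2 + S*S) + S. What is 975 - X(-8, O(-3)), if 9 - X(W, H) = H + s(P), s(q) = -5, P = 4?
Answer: 976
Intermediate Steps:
O(S) = S + 2*S**2 (O(S) = (S**2 + S**2) + S = 2*S**2 + S = S + 2*S**2)
X(W, H) = 14 - H (X(W, H) = 9 - (H - 5) = 9 - (-5 + H) = 9 + (5 - H) = 14 - H)
975 - X(-8, O(-3)) = 975 - (14 - (-3)*(1 + 2*(-3))) = 975 - (14 - (-3)*(1 - 6)) = 975 - (14 - (-3)*(-5)) = 975 - (14 - 1*15) = 975 - (14 - 15) = 975 - 1*(-1) = 975 + 1 = 976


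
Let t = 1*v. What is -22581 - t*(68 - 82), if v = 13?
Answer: -22399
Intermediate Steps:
t = 13 (t = 1*13 = 13)
-22581 - t*(68 - 82) = -22581 - 13*(68 - 82) = -22581 - 13*(-14) = -22581 - 1*(-182) = -22581 + 182 = -22399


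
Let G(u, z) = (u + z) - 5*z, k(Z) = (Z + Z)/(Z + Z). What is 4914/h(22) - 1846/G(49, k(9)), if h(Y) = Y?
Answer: 90259/495 ≈ 182.34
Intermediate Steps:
k(Z) = 1 (k(Z) = (2*Z)/((2*Z)) = (2*Z)*(1/(2*Z)) = 1)
G(u, z) = u - 4*z
4914/h(22) - 1846/G(49, k(9)) = 4914/22 - 1846/(49 - 4*1) = 4914*(1/22) - 1846/(49 - 4) = 2457/11 - 1846/45 = 90259/495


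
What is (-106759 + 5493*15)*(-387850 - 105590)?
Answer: 12022172160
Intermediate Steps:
(-106759 + 5493*15)*(-387850 - 105590) = (-106759 + 82395)*(-493440) = -24364*(-493440) = 12022172160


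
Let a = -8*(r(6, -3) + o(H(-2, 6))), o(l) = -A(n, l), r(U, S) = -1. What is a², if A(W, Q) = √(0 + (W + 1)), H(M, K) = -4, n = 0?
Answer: 256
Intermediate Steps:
A(W, Q) = √(1 + W) (A(W, Q) = √(0 + (1 + W)) = √(1 + W))
o(l) = -1 (o(l) = -√(1 + 0) = -√1 = -1*1 = -1)
a = 16 (a = -8*(-1 - 1) = -8*(-2) = 16)
a² = 16² = 256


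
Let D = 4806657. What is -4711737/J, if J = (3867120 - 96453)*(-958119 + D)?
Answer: -1570579/4837185078282 ≈ -3.2469e-7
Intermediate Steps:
J = 14511555234846 (J = (3867120 - 96453)*(-958119 + 4806657) = 3770667*3848538 = 14511555234846)
-4711737/J = -4711737/14511555234846 = -4711737*1/14511555234846 = -1570579/4837185078282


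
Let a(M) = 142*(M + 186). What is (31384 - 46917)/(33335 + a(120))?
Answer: -15533/76787 ≈ -0.20229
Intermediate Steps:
a(M) = 26412 + 142*M (a(M) = 142*(186 + M) = 26412 + 142*M)
(31384 - 46917)/(33335 + a(120)) = (31384 - 46917)/(33335 + (26412 + 142*120)) = -15533/(33335 + (26412 + 17040)) = -15533/(33335 + 43452) = -15533/76787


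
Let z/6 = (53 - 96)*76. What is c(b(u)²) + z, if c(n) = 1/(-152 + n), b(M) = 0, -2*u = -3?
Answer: -2980417/152 ≈ -19608.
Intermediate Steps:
u = 3/2 (u = -½*(-3) = 3/2 ≈ 1.5000)
z = -19608 (z = 6*((53 - 96)*76) = 6*(-43*76) = 6*(-3268) = -19608)
c(b(u)²) + z = 1/(-152 + 0²) - 19608 = 1/(-152 + 0) - 19608 = 1/(-152) - 19608 = -1/152 - 19608 = -2980417/152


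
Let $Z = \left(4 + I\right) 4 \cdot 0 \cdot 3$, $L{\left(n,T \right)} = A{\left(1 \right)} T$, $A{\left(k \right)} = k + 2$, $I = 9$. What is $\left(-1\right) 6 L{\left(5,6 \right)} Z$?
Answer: $0$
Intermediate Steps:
$A{\left(k \right)} = 2 + k$
$L{\left(n,T \right)} = 3 T$ ($L{\left(n,T \right)} = \left(2 + 1\right) T = 3 T$)
$Z = 0$ ($Z = \left(4 + 9\right) 4 \cdot 0 \cdot 3 = 13 \cdot 0 \cdot 3 = 13 \cdot 0 = 0$)
$\left(-1\right) 6 L{\left(5,6 \right)} Z = \left(-1\right) 6 \cdot 3 \cdot 6 \cdot 0 = \left(-6\right) 18 \cdot 0 = \left(-108\right) 0 = 0$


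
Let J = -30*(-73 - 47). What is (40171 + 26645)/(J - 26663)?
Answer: -66816/23063 ≈ -2.8971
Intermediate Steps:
J = 3600 (J = -30*(-120) = 3600)
(40171 + 26645)/(J - 26663) = (40171 + 26645)/(3600 - 26663) = 66816/(-23063) = 66816*(-1/23063) = -66816/23063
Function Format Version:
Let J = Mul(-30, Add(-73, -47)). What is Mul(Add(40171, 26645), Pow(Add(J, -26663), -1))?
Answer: Rational(-66816, 23063) ≈ -2.8971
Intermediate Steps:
J = 3600 (J = Mul(-30, -120) = 3600)
Mul(Add(40171, 26645), Pow(Add(J, -26663), -1)) = Mul(Add(40171, 26645), Pow(Add(3600, -26663), -1)) = Mul(66816, Pow(-23063, -1)) = Mul(66816, Rational(-1, 23063)) = Rational(-66816, 23063)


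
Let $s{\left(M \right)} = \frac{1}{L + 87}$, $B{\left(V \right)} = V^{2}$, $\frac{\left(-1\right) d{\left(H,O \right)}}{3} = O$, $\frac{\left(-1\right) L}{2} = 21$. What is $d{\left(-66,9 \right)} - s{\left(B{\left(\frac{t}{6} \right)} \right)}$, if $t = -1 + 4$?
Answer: $- \frac{1216}{45} \approx -27.022$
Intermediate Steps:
$t = 3$
$L = -42$ ($L = \left(-2\right) 21 = -42$)
$d{\left(H,O \right)} = - 3 O$
$s{\left(M \right)} = \frac{1}{45}$ ($s{\left(M \right)} = \frac{1}{-42 + 87} = \frac{1}{45}$)
$d{\left(-66,9 \right)} - s{\left(B{\left(\frac{t}{6} \right)} \right)} = \left(-3\right) 9 - \frac{1}{45} = -27 - \frac{1}{45} = - \frac{1216}{45}$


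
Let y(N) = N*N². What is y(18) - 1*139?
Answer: 5693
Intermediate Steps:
y(N) = N³
y(18) - 1*139 = 18³ - 1*139 = 5832 - 139 = 5693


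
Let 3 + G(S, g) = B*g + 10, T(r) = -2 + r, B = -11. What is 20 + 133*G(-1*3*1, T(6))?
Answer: -4901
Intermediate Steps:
G(S, g) = 7 - 11*g (G(S, g) = -3 + (-11*g + 10) = -3 + (10 - 11*g) = 7 - 11*g)
20 + 133*G(-1*3*1, T(6)) = 20 + 133*(7 - 11*(-2 + 6)) = 20 + 133*(7 - 11*4) = 20 + 133*(7 - 44) = 20 + 133*(-37) = 20 - 4921 = -4901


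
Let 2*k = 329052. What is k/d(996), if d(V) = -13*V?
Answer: -27421/2158 ≈ -12.707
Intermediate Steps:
k = 164526 (k = (½)*329052 = 164526)
k/d(996) = 164526/((-13*996)) = 164526/(-12948) = 164526*(-1/12948) = -27421/2158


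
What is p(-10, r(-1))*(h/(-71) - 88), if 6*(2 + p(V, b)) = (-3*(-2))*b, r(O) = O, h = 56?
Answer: 18912/71 ≈ 266.37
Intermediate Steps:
p(V, b) = -2 + b (p(V, b) = -2 + ((-3*(-2))*b)/6 = -2 + (6*b)/6 = -2 + b)
p(-10, r(-1))*(h/(-71) - 88) = (-2 - 1)*(56/(-71) - 88) = -3*(56*(-1/71) - 88) = -3*(-56/71 - 88) = -3*(-6304/71) = 18912/71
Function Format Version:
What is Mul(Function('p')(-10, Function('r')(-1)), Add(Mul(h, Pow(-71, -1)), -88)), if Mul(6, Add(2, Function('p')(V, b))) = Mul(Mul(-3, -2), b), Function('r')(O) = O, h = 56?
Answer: Rational(18912, 71) ≈ 266.37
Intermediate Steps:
Function('p')(V, b) = Add(-2, b) (Function('p')(V, b) = Add(-2, Mul(Rational(1, 6), Mul(Mul(-3, -2), b))) = Add(-2, Mul(Rational(1, 6), Mul(6, b))) = Add(-2, b))
Mul(Function('p')(-10, Function('r')(-1)), Add(Mul(h, Pow(-71, -1)), -88)) = Mul(Add(-2, -1), Add(Mul(56, Pow(-71, -1)), -88)) = Mul(-3, Add(Mul(56, Rational(-1, 71)), -88)) = Mul(-3, Add(Rational(-56, 71), -88)) = Mul(-3, Rational(-6304, 71)) = Rational(18912, 71)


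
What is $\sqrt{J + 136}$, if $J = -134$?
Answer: $\sqrt{2} \approx 1.4142$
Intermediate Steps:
$\sqrt{J + 136} = \sqrt{-134 + 136} = \sqrt{2}$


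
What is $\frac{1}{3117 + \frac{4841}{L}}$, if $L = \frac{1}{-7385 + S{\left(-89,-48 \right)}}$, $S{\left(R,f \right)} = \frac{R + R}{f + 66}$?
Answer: $- \frac{9}{322159861} \approx -2.7936 \cdot 10^{-8}$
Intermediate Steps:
$S{\left(R,f \right)} = \frac{2 R}{66 + f}$
$L = - \frac{9}{66554}$ ($L = \frac{1}{-7385 + 2 \left(-89\right) \frac{1}{66 - 48}} = \frac{1}{-7385 + 2 \left(-89\right) \frac{1}{18}} = \frac{1}{-7385 - \frac{89}{9}} = \frac{1}{- \frac{66554}{9}} = - \frac{9}{66554} \approx -0.00013523$)
$\frac{1}{3117 + \frac{4841}{L}} = \frac{1}{3117 + \frac{4841}{- \frac{9}{66554}}} = \frac{1}{3117 + 4841 \left(- \frac{66554}{9}\right)} = \frac{1}{3117 - \frac{322187914}{9}} = \frac{1}{- \frac{322159861}{9}} = - \frac{9}{322159861}$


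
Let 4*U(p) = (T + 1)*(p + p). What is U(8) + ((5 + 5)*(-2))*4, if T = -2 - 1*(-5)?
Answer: -64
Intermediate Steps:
T = 3 (T = -2 + 5 = 3)
U(p) = 2*p (U(p) = ((3 + 1)*(p + p))/4 = (4*(2*p))/4 = (8*p)/4 = 2*p)
U(8) + ((5 + 5)*(-2))*4 = 2*8 + ((5 + 5)*(-2))*4 = 16 + (10*(-2))*4 = 16 - 20*4 = 16 - 80 = -64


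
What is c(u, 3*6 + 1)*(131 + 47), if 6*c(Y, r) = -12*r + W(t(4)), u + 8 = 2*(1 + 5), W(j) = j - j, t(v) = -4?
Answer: -6764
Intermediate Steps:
W(j) = 0
u = 4 (u = -8 + 2*(1 + 5) = -8 + 2*6 = -8 + 12 = 4)
c(Y, r) = -2*r (c(Y, r) = (-12*r + 0)/6 = (-12*r)/6 = -2*r)
c(u, 3*6 + 1)*(131 + 47) = (-2*(3*6 + 1))*(131 + 47) = -2*(18 + 1)*178 = -2*19*178 = -38*178 = -6764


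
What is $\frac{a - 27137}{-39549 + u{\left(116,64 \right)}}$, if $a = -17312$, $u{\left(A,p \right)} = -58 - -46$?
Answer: $\frac{44449}{39561} \approx 1.1236$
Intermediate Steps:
$u{\left(A,p \right)} = -12$ ($u{\left(A,p \right)} = -58 + 46 = -12$)
$\frac{a - 27137}{-39549 + u{\left(116,64 \right)}} = \frac{-17312 - 27137}{-39549 - 12} = - \frac{44449}{-39561} = \left(-44449\right) \left(- \frac{1}{39561}\right) = \frac{44449}{39561}$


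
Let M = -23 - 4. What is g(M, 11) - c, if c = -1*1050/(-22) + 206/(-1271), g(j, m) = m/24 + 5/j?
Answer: -142817065/3019896 ≈ -47.292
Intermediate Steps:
M = -27
g(j, m) = 5/j + m/24 (g(j, m) = m*(1/24) + 5/j = m/24 + 5/j = 5/j + m/24)
c = 665009/13981 (c = -1050*(-1/22) + 206*(-1/1271) = 525/11 - 206/1271 = 665009/13981 ≈ 47.565)
g(M, 11) - c = (5/(-27) + (1/24)*11) - 1*665009/13981 = (5*(-1/27) + 11/24) - 665009/13981 = (-5/27 + 11/24) - 665009/13981 = 59/216 - 665009/13981 = -142817065/3019896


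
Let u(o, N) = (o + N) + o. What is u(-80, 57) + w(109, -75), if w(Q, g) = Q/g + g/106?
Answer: -836029/7950 ≈ -105.16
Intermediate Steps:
w(Q, g) = g/106 + Q/g (w(Q, g) = Q/g + g*(1/106) = Q/g + g/106 = g/106 + Q/g)
u(o, N) = N + 2*o (u(o, N) = (N + o) + o = N + 2*o)
u(-80, 57) + w(109, -75) = (57 + 2*(-80)) + ((1/106)*(-75) + 109/(-75)) = (57 - 160) + (-75/106 + 109*(-1/75)) = -103 + (-75/106 - 109/75) = -103 - 17179/7950 = -836029/7950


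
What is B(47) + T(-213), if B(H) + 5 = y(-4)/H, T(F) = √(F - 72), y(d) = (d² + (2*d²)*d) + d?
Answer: -351/47 + I*√285 ≈ -7.4681 + 16.882*I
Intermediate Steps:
y(d) = d + d² + 2*d³ (y(d) = (d² + 2*d³) + d = d + d² + 2*d³)
T(F) = √(-72 + F)
B(H) = -5 - 116/H (B(H) = -5 + (-4*(1 - 4 + 2*(-4)²))/H = -5 + (-4*(1 - 4 + 2*16))/H = -5 + (-4*(1 - 4 + 32))/H = -5 + (-4*29)/H = -5 - 116/H)
B(47) + T(-213) = (-5 - 116/47) + √(-72 - 213) = (-5 - 116*1/47) + √(-285) = (-5 - 116/47) + I*√285 = -351/47 + I*√285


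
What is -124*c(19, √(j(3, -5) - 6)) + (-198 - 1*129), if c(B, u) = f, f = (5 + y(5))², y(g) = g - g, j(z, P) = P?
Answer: -3427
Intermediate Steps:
y(g) = 0
f = 25 (f = (5 + 0)² = 5² = 25)
c(B, u) = 25
-124*c(19, √(j(3, -5) - 6)) + (-198 - 1*129) = -124*25 + (-198 - 1*129) = -3100 + (-198 - 129) = -3100 - 327 = -3427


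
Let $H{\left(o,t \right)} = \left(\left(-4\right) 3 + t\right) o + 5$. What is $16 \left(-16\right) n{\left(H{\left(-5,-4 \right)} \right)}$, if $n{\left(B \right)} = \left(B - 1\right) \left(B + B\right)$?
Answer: $-3655680$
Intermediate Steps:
$H{\left(o,t \right)} = 5 + o \left(-12 + t\right)$ ($H{\left(o,t \right)} = \left(-12 + t\right) o + 5 = o \left(-12 + t\right) + 5 = 5 + o \left(-12 + t\right)$)
$n{\left(B \right)} = 2 B \left(-1 + B\right)$ ($n{\left(B \right)} = \left(-1 + B\right) 2 B = 2 B \left(-1 + B\right)$)
$16 \left(-16\right) n{\left(H{\left(-5,-4 \right)} \right)} = 16 \left(-16\right) 2 \left(5 - -60 - -20\right) \left(-1 - -85\right) = - 256 \cdot 2 \left(5 + 60 + 20\right) \left(-1 + \left(5 + 60 + 20\right)\right) = - 256 \cdot 2 \cdot 85 \left(-1 + 85\right) = - 256 \cdot 2 \cdot 85 \cdot 84 = \left(-256\right) 14280 = -3655680$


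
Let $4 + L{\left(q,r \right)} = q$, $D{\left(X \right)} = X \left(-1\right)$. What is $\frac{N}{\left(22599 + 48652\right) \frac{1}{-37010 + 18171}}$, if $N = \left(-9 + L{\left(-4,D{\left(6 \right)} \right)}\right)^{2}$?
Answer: $- \frac{5444471}{71251} \approx -76.413$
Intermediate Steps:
$D{\left(X \right)} = - X$
$L{\left(q,r \right)} = -4 + q$
$N = 289$ ($N = \left(-9 - 8\right)^{2} = \left(-17\right)^{2} = 289$)
$\frac{N}{\left(22599 + 48652\right) \frac{1}{-37010 + 18171}} = \frac{289}{\left(22599 + 48652\right) \frac{1}{-37010 + 18171}} = \frac{289}{71251 \frac{1}{-18839}} = \frac{289}{71251 \left(- \frac{1}{18839}\right)} = \frac{289}{- \frac{71251}{18839}} = 289 \left(- \frac{18839}{71251}\right) = - \frac{5444471}{71251}$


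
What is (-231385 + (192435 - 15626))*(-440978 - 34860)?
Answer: 25969334688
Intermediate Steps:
(-231385 + (192435 - 15626))*(-440978 - 34860) = (-231385 + 176809)*(-475838) = -54576*(-475838) = 25969334688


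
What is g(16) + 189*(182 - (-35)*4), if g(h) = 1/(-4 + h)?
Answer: 730297/12 ≈ 60858.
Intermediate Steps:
g(16) + 189*(182 - (-35)*4) = 1/(-4 + 16) + 189*(182 - (-35)*4) = 1/12 + 189*(182 - 1*(-140)) = 1/12 + 189*(182 + 140) = 1/12 + 189*322 = 1/12 + 60858 = 730297/12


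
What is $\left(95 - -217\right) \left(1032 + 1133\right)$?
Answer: $675480$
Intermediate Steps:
$\left(95 - -217\right) \left(1032 + 1133\right) = \left(95 + 217\right) 2165 = 312 \cdot 2165 = 675480$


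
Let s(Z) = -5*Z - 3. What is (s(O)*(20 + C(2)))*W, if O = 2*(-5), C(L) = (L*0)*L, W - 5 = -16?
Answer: -10340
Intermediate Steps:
W = -11 (W = 5 - 16 = -11)
C(L) = 0 (C(L) = 0*L = 0)
O = -10
s(Z) = -3 - 5*Z
(s(O)*(20 + C(2)))*W = ((-3 - 5*(-10))*(20 + 0))*(-11) = ((-3 + 50)*20)*(-11) = (47*20)*(-11) = 940*(-11) = -10340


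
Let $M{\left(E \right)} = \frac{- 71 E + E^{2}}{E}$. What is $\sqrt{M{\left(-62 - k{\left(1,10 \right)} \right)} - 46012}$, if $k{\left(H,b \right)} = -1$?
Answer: $8 i \sqrt{721} \approx 214.81 i$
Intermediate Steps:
$M{\left(E \right)} = \frac{E^{2} - 71 E}{E}$
$\sqrt{M{\left(-62 - k{\left(1,10 \right)} \right)} - 46012} = \sqrt{\left(-71 - 61\right) - 46012} = \sqrt{-132 - 46012} = \sqrt{-46144} = 8 i \sqrt{721}$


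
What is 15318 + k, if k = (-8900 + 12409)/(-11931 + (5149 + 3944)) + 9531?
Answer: 6410723/258 ≈ 24848.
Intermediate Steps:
k = 2458679/258 (k = 3509/(-11931 + 9093) + 9531 = 3509/(-2838) + 9531 = 3509*(-1/2838) + 9531 = -319/258 + 9531 = 2458679/258 ≈ 9529.8)
15318 + k = 15318 + 2458679/258 = 6410723/258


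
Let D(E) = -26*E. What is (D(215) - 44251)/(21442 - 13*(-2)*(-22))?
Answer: -49841/20870 ≈ -2.3882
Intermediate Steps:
(D(215) - 44251)/(21442 - 13*(-2)*(-22)) = (-26*215 - 44251)/(21442 - 13*(-2)*(-22)) = (-5590 - 44251)/(21442 + 26*(-22)) = -49841/(21442 - 572) = -49841/20870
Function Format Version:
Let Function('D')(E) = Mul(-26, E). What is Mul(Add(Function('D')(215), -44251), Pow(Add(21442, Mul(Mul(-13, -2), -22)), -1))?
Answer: Rational(-49841, 20870) ≈ -2.3882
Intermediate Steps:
Mul(Add(Function('D')(215), -44251), Pow(Add(21442, Mul(Mul(-13, -2), -22)), -1)) = Mul(Add(Mul(-26, 215), -44251), Pow(Add(21442, Mul(Mul(-13, -2), -22)), -1)) = Mul(Add(-5590, -44251), Pow(Add(21442, Mul(26, -22)), -1)) = Mul(-49841, Pow(Add(21442, -572), -1)) = Mul(-49841, Pow(20870, -1)) = Mul(-49841, Rational(1, 20870)) = Rational(-49841, 20870)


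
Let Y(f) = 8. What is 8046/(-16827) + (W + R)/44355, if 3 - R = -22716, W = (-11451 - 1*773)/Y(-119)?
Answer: -99791/248787195 ≈ -0.00040111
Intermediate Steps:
W = -1528 (W = (-11451 - 1*773)/8 = (-11451 - 773)*(⅛) = -12224*⅛ = -1528)
R = 22719 (R = 3 - 1*(-22716) = 3 + 22716 = 22719)
8046/(-16827) + (W + R)/44355 = 8046/(-16827) + (-1528 + 22719)/44355 = 8046*(-1/16827) + 21191*(1/44355) = -2682/5609 + 21191/44355 = -99791/248787195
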